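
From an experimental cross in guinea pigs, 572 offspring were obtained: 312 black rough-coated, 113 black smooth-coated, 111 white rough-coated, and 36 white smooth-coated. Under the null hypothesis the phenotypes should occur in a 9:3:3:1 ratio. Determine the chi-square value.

Total ratio parts = 16. Expected numbers out of 572:
  black rough-coated: 572 × 9/16 = 321.75
  black smooth-coated: 572 × 3/16 = 107.25
  white rough-coated: 572 × 3/16 = 107.25
  white smooth-coated: 572 × 1/16 = 35.75
χ² = Σ (O − E)² / E
  black rough-coated: (312 − 321.75)² / 321.75 = 0.2955
  black smooth-coated: (113 − 107.25)² / 107.25 = 0.3083
  white rough-coated: (111 − 107.25)² / 107.25 = 0.1311
  white smooth-coated: (36 − 35.75)² / 35.75 = 0.0017
χ² = 0.2955 + 0.3083 + 0.1311 + 0.0017 = 0.7366 ≈ 0.737

0.737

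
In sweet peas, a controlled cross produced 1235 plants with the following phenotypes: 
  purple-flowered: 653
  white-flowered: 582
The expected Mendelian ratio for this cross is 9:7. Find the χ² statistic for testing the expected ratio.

Under the 9:7 hypothesis (Σ ratio = 16, N = 1235):
  purple-flowered: 1235 × 9/16 = 694.6875
  white-flowered: 1235 × 7/16 = 540.3125
χ² = Σ (O − E)² / E
  purple-flowered: (653 − 694.6875)² / 694.6875 = 2.5016
  white-flowered: (582 − 540.3125)² / 540.3125 = 3.2164
χ² = 2.5016 + 3.2164 = 5.718

5.718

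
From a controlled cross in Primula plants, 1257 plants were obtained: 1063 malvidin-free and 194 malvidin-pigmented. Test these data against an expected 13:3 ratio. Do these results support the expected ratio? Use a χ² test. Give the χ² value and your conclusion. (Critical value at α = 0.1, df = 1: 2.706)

9.075; not consistent

Under the 13:3 hypothesis (Σ ratio = 16, N = 1257):
  malvidin-free: 1257 × 13/16 = 1021.3125
  malvidin-pigmented: 1257 × 3/16 = 235.6875
χ² = Σ (O − E)² / E
  malvidin-free: (1063 − 1021.3125)² / 1021.3125 = 1.7016
  malvidin-pigmented: (194 − 235.6875)² / 235.6875 = 7.3735
χ² = 1.7016 + 7.3735 = 9.0751 ≈ 9.075
Degrees of freedom = 2 − 1 = 1; critical value at α = 0.1 is 2.706.
Since 9.075 > 2.706, we reject the null hypothesis — the data do not fit the 13:3 ratio.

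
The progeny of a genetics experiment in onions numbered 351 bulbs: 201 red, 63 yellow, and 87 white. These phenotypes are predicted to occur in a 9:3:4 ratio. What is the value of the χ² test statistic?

0.191

Expected counts for N = 351 under a 9:3:4 ratio (total parts = 16):
  red: 351 × 9/16 = 197.4375
  yellow: 351 × 3/16 = 65.8125
  white: 351 × 4/16 = 87.75
χ² = Σ (O − E)² / E
  red: (201 − 197.4375)² / 197.4375 = 0.0643
  yellow: (63 − 65.8125)² / 65.8125 = 0.1202
  white: (87 − 87.75)² / 87.75 = 0.0064
χ² = 0.0643 + 0.1202 + 0.0064 = 0.1909 ≈ 0.191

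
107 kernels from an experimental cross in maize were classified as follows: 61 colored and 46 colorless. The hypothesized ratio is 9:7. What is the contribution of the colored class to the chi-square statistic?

0.011

The 9:7 ratio has 16 parts, so with N = 107 the expected counts are:
  colored: 107 × 9/16 = 60.1875
  colorless: 107 × 7/16 = 46.8125
Contribution of colored: (61 − 60.1875)² / 60.1875 = 0.0110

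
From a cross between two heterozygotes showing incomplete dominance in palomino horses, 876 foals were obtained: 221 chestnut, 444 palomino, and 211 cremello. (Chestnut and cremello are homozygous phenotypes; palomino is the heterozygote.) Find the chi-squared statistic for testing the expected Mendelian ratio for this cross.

With incomplete dominance, a heterozygote × heterozygote cross gives a 1:2:1 phenotypic ratio.
Expected counts for N = 876 under a 1:2:1 ratio (total parts = 4):
  chestnut: 876 × 1/4 = 219
  palomino: 876 × 2/4 = 438
  cremello: 876 × 1/4 = 219
χ² = Σ (O − E)² / E
  chestnut: (221 − 219)² / 219 = 0.0183
  palomino: (444 − 438)² / 438 = 0.0822
  cremello: (211 − 219)² / 219 = 0.2922
χ² = 0.0183 + 0.0822 + 0.2922 = 0.3927 ≈ 0.393

0.393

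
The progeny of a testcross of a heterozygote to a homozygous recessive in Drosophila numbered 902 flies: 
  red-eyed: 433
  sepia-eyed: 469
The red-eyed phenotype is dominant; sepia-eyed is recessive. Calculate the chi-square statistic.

1.437

A testcross of a heterozygote (Aa × aa) gives a 1:1 phenotypic ratio.
The 1:1 ratio has 2 parts, so with N = 902 the expected counts are:
  red-eyed: 902 × 1/2 = 451
  sepia-eyed: 902 × 1/2 = 451
χ² = Σ (O − E)² / E
  red-eyed: (433 − 451)² / 451 = 0.7184
  sepia-eyed: (469 − 451)² / 451 = 0.7184
χ² = 0.7184 + 0.7184 = 1.4368 ≈ 1.437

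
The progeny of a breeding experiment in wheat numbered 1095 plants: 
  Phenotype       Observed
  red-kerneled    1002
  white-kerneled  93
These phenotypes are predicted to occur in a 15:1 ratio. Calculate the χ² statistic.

Expected counts for N = 1095 under a 15:1 ratio (total parts = 16):
  red-kerneled: 1095 × 15/16 = 1026.5625
  white-kerneled: 1095 × 1/16 = 68.4375
χ² = Σ (O − E)² / E
  red-kerneled: (1002 − 1026.5625)² / 1026.5625 = 0.5877
  white-kerneled: (93 − 68.4375)² / 68.4375 = 8.8156
χ² = 0.5877 + 8.8156 = 9.4033 ≈ 9.403

9.403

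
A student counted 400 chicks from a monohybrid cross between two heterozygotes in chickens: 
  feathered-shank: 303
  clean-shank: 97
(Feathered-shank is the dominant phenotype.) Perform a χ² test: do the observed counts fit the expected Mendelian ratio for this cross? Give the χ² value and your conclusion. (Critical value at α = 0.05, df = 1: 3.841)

0.120; consistent

For a monohybrid cross between heterozygotes with complete dominance, the expected phenotypic ratio is 3:1.
Expected counts for N = 400 under a 3:1 ratio (total parts = 4):
  feathered-shank: 400 × 3/4 = 300
  clean-shank: 400 × 1/4 = 100
χ² = Σ (O − E)² / E
  feathered-shank: (303 − 300)² / 300 = 0.0300
  clean-shank: (97 − 100)² / 100 = 0.0900
χ² = 0.0300 + 0.0900 = 0.120
Degrees of freedom = 2 − 1 = 1; critical value at α = 0.05 is 3.841.
Since 0.120 < 3.841, we fail to reject the null hypothesis — the data are consistent with the 3:1 ratio.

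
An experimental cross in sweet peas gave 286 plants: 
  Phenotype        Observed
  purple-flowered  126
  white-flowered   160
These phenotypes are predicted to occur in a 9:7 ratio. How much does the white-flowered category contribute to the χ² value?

9.720

The 9:7 ratio has 16 parts, so with N = 286 the expected counts are:
  purple-flowered: 286 × 9/16 = 160.875
  white-flowered: 286 × 7/16 = 125.125
Contribution of white-flowered: (160 − 125.125)² / 125.125 = 9.7204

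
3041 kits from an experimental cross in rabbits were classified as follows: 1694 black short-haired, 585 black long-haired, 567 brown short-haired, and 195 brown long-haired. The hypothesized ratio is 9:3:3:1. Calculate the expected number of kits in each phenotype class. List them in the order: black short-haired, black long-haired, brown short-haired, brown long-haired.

Under the 9:3:3:1 hypothesis (Σ ratio = 16, N = 3041):
  black short-haired: 3041 × 9/16 = 1710.5625
  black long-haired: 3041 × 3/16 = 570.1875
  brown short-haired: 3041 × 3/16 = 570.1875
  brown long-haired: 3041 × 1/16 = 190.0625

1710.5625, 570.1875, 570.1875, 190.0625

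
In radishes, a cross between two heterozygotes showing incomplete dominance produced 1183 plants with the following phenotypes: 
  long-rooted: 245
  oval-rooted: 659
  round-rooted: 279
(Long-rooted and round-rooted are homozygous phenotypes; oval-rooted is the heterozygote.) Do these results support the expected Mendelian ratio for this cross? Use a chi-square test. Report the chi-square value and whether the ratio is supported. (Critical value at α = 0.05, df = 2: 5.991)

With incomplete dominance, a heterozygote × heterozygote cross gives a 1:2:1 phenotypic ratio.
The 1:2:1 ratio has 4 parts, so with N = 1183 the expected counts are:
  long-rooted: 1183 × 1/4 = 295.75
  oval-rooted: 1183 × 2/4 = 591.5
  round-rooted: 1183 × 1/4 = 295.75
χ² = Σ (O − E)² / E
  long-rooted: (245 − 295.75)² / 295.75 = 8.7086
  oval-rooted: (659 − 591.5)² / 591.5 = 7.7029
  round-rooted: (279 − 295.75)² / 295.75 = 0.9486
χ² = 8.7086 + 7.7029 + 0.9486 = 17.3601 ≈ 17.360
Degrees of freedom = 3 − 1 = 2; critical value at α = 0.05 is 5.991.
Since 17.360 > 5.991, we reject the null hypothesis — the data do not fit the 1:2:1 ratio.

17.360; not consistent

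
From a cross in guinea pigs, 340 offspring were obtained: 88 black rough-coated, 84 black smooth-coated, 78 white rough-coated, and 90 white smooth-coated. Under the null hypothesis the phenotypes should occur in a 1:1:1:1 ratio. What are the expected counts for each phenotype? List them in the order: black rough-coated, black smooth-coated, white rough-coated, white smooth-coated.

Under the 1:1:1:1 hypothesis (Σ ratio = 4, N = 340):
  black rough-coated: 340 × 1/4 = 85
  black smooth-coated: 340 × 1/4 = 85
  white rough-coated: 340 × 1/4 = 85
  white smooth-coated: 340 × 1/4 = 85

85, 85, 85, 85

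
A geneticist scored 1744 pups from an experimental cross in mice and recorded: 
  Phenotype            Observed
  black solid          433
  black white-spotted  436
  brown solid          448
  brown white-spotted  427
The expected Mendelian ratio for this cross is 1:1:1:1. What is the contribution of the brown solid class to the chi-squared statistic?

0.330

Total ratio parts = 4. Expected numbers out of 1744:
  black solid: 1744 × 1/4 = 436
  black white-spotted: 1744 × 1/4 = 436
  brown solid: 1744 × 1/4 = 436
  brown white-spotted: 1744 × 1/4 = 436
Contribution of brown solid: (448 − 436)² / 436 = 0.3303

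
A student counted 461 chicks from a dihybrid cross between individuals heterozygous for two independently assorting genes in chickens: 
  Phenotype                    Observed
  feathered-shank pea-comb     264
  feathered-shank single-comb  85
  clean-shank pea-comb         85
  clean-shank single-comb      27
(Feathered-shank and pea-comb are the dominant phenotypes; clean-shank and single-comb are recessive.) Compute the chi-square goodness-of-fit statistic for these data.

0.247

A dihybrid F₂ with independent assortment and complete dominance at both loci gives a 9:3:3:1 phenotypic ratio.
Total ratio parts = 16. Expected numbers out of 461:
  feathered-shank pea-comb: 461 × 9/16 = 259.3125
  feathered-shank single-comb: 461 × 3/16 = 86.4375
  clean-shank pea-comb: 461 × 3/16 = 86.4375
  clean-shank single-comb: 461 × 1/16 = 28.8125
χ² = Σ (O − E)² / E
  feathered-shank pea-comb: (264 − 259.3125)² / 259.3125 = 0.0847
  feathered-shank single-comb: (85 − 86.4375)² / 86.4375 = 0.0239
  clean-shank pea-comb: (85 − 86.4375)² / 86.4375 = 0.0239
  clean-shank single-comb: (27 − 28.8125)² / 28.8125 = 0.1140
χ² = 0.0847 + 0.0239 + 0.0239 + 0.1140 = 0.2465 ≈ 0.247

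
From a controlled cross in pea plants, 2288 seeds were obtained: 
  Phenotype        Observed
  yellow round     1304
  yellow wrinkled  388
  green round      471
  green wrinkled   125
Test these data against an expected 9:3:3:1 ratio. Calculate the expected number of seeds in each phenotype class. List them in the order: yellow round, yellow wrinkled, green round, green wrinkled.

1287, 429, 429, 143

Expected counts for N = 2288 under a 9:3:3:1 ratio (total parts = 16):
  yellow round: 2288 × 9/16 = 1287
  yellow wrinkled: 2288 × 3/16 = 429
  green round: 2288 × 3/16 = 429
  green wrinkled: 2288 × 1/16 = 143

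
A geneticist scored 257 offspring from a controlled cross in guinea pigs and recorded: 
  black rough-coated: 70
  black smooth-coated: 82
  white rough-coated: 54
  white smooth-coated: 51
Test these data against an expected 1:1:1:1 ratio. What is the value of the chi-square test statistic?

Total ratio parts = 4. Expected numbers out of 257:
  black rough-coated: 257 × 1/4 = 64.25
  black smooth-coated: 257 × 1/4 = 64.25
  white rough-coated: 257 × 1/4 = 64.25
  white smooth-coated: 257 × 1/4 = 64.25
χ² = Σ (O − E)² / E
  black rough-coated: (70 − 64.25)² / 64.25 = 0.5146
  black smooth-coated: (82 − 64.25)² / 64.25 = 4.9037
  white rough-coated: (54 − 64.25)² / 64.25 = 1.6352
  white smooth-coated: (51 − 64.25)² / 64.25 = 2.7325
χ² = 0.5146 + 4.9037 + 1.6352 + 2.7325 = 9.786

9.786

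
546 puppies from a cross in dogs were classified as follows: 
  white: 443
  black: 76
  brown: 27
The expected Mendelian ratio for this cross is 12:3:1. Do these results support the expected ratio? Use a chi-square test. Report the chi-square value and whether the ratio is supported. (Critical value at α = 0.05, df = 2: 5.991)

Total ratio parts = 16. Expected numbers out of 546:
  white: 546 × 12/16 = 409.5
  black: 546 × 3/16 = 102.375
  brown: 546 × 1/16 = 34.125
χ² = Σ (O − E)² / E
  white: (443 − 409.5)² / 409.5 = 2.7405
  black: (76 − 102.375)² / 102.375 = 6.7950
  brown: (27 − 34.125)² / 34.125 = 1.4876
χ² = 2.7405 + 6.7950 + 1.4876 = 11.0231 ≈ 11.023
Degrees of freedom = 3 − 1 = 2; critical value at α = 0.05 is 5.991.
Since 11.023 > 5.991, we reject the null hypothesis — the data do not fit the 12:3:1 ratio.

11.023; not consistent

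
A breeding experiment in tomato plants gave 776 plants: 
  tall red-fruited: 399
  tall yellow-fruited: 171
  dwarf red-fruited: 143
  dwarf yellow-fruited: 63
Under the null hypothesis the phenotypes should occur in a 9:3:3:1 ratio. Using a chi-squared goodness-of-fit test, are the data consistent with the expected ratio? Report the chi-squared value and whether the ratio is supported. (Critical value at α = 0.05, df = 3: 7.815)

12.069; not consistent

The 9:3:3:1 ratio has 16 parts, so with N = 776 the expected counts are:
  tall red-fruited: 776 × 9/16 = 436.5
  tall yellow-fruited: 776 × 3/16 = 145.5
  dwarf red-fruited: 776 × 3/16 = 145.5
  dwarf yellow-fruited: 776 × 1/16 = 48.5
χ² = Σ (O − E)² / E
  tall red-fruited: (399 − 436.5)² / 436.5 = 3.2216
  tall yellow-fruited: (171 − 145.5)² / 145.5 = 4.4691
  dwarf red-fruited: (143 − 145.5)² / 145.5 = 0.0430
  dwarf yellow-fruited: (63 − 48.5)² / 48.5 = 4.3351
χ² = 3.2216 + 4.4691 + 0.0430 + 4.3351 = 12.0688 ≈ 12.069
Degrees of freedom = 4 − 1 = 3; critical value at α = 0.05 is 7.815.
Since 12.069 > 7.815, we reject the null hypothesis — the data do not fit the 9:3:3:1 ratio.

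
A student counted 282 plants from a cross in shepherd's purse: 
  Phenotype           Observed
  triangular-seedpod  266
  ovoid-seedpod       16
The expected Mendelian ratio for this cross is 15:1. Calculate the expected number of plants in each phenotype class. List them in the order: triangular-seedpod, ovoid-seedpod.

Expected counts for N = 282 under a 15:1 ratio (total parts = 16):
  triangular-seedpod: 282 × 15/16 = 264.375
  ovoid-seedpod: 282 × 1/16 = 17.625

264.375, 17.625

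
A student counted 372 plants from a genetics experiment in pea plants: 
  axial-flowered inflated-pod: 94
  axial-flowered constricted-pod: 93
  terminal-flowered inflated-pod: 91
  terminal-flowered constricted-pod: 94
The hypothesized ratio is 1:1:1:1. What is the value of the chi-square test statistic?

0.065

Under the 1:1:1:1 hypothesis (Σ ratio = 4, N = 372):
  axial-flowered inflated-pod: 372 × 1/4 = 93
  axial-flowered constricted-pod: 372 × 1/4 = 93
  terminal-flowered inflated-pod: 372 × 1/4 = 93
  terminal-flowered constricted-pod: 372 × 1/4 = 93
χ² = Σ (O − E)² / E
  axial-flowered inflated-pod: (94 − 93)² / 93 = 0.0108
  axial-flowered constricted-pod: (93 − 93)² / 93 = 0.0000
  terminal-flowered inflated-pod: (91 − 93)² / 93 = 0.0430
  terminal-flowered constricted-pod: (94 − 93)² / 93 = 0.0108
χ² = 0.0108 + 0.0000 + 0.0430 + 0.0108 = 0.0646 ≈ 0.065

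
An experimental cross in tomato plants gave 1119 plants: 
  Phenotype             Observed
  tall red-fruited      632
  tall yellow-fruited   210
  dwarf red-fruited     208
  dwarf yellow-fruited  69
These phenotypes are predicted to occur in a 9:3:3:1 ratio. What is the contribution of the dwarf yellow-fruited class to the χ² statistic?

Expected counts for N = 1119 under a 9:3:3:1 ratio (total parts = 16):
  tall red-fruited: 1119 × 9/16 = 629.4375
  tall yellow-fruited: 1119 × 3/16 = 209.8125
  dwarf red-fruited: 1119 × 3/16 = 209.8125
  dwarf yellow-fruited: 1119 × 1/16 = 69.9375
Contribution of dwarf yellow-fruited: (69 − 69.9375)² / 69.9375 = 0.0126

0.013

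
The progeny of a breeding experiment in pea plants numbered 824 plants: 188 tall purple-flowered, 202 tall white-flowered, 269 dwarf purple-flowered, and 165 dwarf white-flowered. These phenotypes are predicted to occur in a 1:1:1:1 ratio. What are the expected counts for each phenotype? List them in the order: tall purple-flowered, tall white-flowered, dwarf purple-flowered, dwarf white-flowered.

The 1:1:1:1 ratio has 4 parts, so with N = 824 the expected counts are:
  tall purple-flowered: 824 × 1/4 = 206
  tall white-flowered: 824 × 1/4 = 206
  dwarf purple-flowered: 824 × 1/4 = 206
  dwarf white-flowered: 824 × 1/4 = 206

206, 206, 206, 206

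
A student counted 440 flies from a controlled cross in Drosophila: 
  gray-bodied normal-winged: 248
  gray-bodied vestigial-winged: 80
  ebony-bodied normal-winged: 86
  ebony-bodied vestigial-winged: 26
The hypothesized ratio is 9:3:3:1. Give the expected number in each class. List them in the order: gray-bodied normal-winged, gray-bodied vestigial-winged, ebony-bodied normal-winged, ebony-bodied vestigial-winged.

247.5, 82.5, 82.5, 27.5

Expected counts for N = 440 under a 9:3:3:1 ratio (total parts = 16):
  gray-bodied normal-winged: 440 × 9/16 = 247.5
  gray-bodied vestigial-winged: 440 × 3/16 = 82.5
  ebony-bodied normal-winged: 440 × 3/16 = 82.5
  ebony-bodied vestigial-winged: 440 × 1/16 = 27.5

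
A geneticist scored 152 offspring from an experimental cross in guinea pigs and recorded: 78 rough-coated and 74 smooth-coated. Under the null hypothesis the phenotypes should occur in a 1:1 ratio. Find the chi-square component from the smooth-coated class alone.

Total ratio parts = 2. Expected numbers out of 152:
  rough-coated: 152 × 1/2 = 76
  smooth-coated: 152 × 1/2 = 76
Contribution of smooth-coated: (74 − 76)² / 76 = 0.0526

0.053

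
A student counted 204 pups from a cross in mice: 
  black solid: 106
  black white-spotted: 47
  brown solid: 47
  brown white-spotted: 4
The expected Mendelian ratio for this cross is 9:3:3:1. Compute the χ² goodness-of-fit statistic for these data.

10.675

The 9:3:3:1 ratio has 16 parts, so with N = 204 the expected counts are:
  black solid: 204 × 9/16 = 114.75
  black white-spotted: 204 × 3/16 = 38.25
  brown solid: 204 × 3/16 = 38.25
  brown white-spotted: 204 × 1/16 = 12.75
χ² = Σ (O − E)² / E
  black solid: (106 − 114.75)² / 114.75 = 0.6672
  black white-spotted: (47 − 38.25)² / 38.25 = 2.0016
  brown solid: (47 − 38.25)² / 38.25 = 2.0016
  brown white-spotted: (4 − 12.75)² / 12.75 = 6.0049
χ² = 0.6672 + 2.0016 + 2.0016 + 6.0049 = 10.6753 ≈ 10.675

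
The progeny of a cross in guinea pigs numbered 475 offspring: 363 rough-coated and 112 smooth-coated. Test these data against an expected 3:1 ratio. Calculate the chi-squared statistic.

0.512

Under the 3:1 hypothesis (Σ ratio = 4, N = 475):
  rough-coated: 475 × 3/4 = 356.25
  smooth-coated: 475 × 1/4 = 118.75
χ² = Σ (O − E)² / E
  rough-coated: (363 − 356.25)² / 356.25 = 0.1279
  smooth-coated: (112 − 118.75)² / 118.75 = 0.3837
χ² = 0.1279 + 0.3837 = 0.5116 ≈ 0.512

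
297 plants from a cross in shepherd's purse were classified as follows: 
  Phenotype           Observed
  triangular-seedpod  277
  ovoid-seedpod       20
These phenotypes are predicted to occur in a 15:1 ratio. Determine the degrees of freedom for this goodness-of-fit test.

A goodness-of-fit test with 2 phenotype classes has df = 2 − 1 = 1.

1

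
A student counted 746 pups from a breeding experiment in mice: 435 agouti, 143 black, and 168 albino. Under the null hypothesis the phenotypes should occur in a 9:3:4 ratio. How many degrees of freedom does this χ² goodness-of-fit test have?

2

A goodness-of-fit test with 3 phenotype classes has df = 3 − 1 = 2.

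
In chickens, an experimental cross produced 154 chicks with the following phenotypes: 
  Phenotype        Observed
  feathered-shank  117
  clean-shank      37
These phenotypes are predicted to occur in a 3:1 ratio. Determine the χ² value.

0.078

The 3:1 ratio has 4 parts, so with N = 154 the expected counts are:
  feathered-shank: 154 × 3/4 = 115.5
  clean-shank: 154 × 1/4 = 38.5
χ² = Σ (O − E)² / E
  feathered-shank: (117 − 115.5)² / 115.5 = 0.0195
  clean-shank: (37 − 38.5)² / 38.5 = 0.0584
χ² = 0.0195 + 0.0584 = 0.0779 ≈ 0.078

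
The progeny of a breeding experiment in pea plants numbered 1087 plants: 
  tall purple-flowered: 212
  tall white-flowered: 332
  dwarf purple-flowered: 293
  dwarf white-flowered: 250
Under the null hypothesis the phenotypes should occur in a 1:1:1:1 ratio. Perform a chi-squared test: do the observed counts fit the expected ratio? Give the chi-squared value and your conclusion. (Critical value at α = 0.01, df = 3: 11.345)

29.898; not consistent

Under the 1:1:1:1 hypothesis (Σ ratio = 4, N = 1087):
  tall purple-flowered: 1087 × 1/4 = 271.75
  tall white-flowered: 1087 × 1/4 = 271.75
  dwarf purple-flowered: 1087 × 1/4 = 271.75
  dwarf white-flowered: 1087 × 1/4 = 271.75
χ² = Σ (O − E)² / E
  tall purple-flowered: (212 − 271.75)² / 271.75 = 13.1373
  tall white-flowered: (332 − 271.75)² / 271.75 = 13.3581
  dwarf purple-flowered: (293 − 271.75)² / 271.75 = 1.6617
  dwarf white-flowered: (250 − 271.75)² / 271.75 = 1.7408
χ² = 13.1373 + 13.3581 + 1.6617 + 1.7408 = 29.8979 ≈ 29.898
Degrees of freedom = 4 − 1 = 3; critical value at α = 0.01 is 11.345.
Since 29.898 > 11.345, we reject the null hypothesis — the data do not fit the 1:1:1:1 ratio.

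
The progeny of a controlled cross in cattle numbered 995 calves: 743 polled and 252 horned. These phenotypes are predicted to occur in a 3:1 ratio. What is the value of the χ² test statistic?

0.057

Under the 3:1 hypothesis (Σ ratio = 4, N = 995):
  polled: 995 × 3/4 = 746.25
  horned: 995 × 1/4 = 248.75
χ² = Σ (O − E)² / E
  polled: (743 − 746.25)² / 746.25 = 0.0142
  horned: (252 − 248.75)² / 248.75 = 0.0425
χ² = 0.0142 + 0.0425 = 0.0567 ≈ 0.057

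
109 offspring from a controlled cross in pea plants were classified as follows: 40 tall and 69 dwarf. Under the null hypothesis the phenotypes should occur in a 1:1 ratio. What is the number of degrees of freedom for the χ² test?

1

A goodness-of-fit test with 2 phenotype classes has df = 2 − 1 = 1.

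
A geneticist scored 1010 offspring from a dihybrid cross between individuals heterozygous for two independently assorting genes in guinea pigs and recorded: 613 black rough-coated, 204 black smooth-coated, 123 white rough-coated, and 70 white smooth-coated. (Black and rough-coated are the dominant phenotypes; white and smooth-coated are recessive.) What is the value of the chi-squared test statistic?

28.687

A dihybrid F₂ with independent assortment and complete dominance at both loci gives a 9:3:3:1 phenotypic ratio.
The 9:3:3:1 ratio has 16 parts, so with N = 1010 the expected counts are:
  black rough-coated: 1010 × 9/16 = 568.125
  black smooth-coated: 1010 × 3/16 = 189.375
  white rough-coated: 1010 × 3/16 = 189.375
  white smooth-coated: 1010 × 1/16 = 63.125
χ² = Σ (O − E)² / E
  black rough-coated: (613 − 568.125)² / 568.125 = 3.5446
  black smooth-coated: (204 − 189.375)² / 189.375 = 1.1295
  white rough-coated: (123 − 189.375)² / 189.375 = 23.2641
  white smooth-coated: (70 − 63.125)² / 63.125 = 0.7488
χ² = 3.5446 + 1.1295 + 23.2641 + 0.7488 = 28.687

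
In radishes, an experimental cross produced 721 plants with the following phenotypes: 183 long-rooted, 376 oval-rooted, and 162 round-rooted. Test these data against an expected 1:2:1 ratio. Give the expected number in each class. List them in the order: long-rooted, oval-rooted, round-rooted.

The 1:2:1 ratio has 4 parts, so with N = 721 the expected counts are:
  long-rooted: 721 × 1/4 = 180.25
  oval-rooted: 721 × 2/4 = 360.5
  round-rooted: 721 × 1/4 = 180.25

180.25, 360.5, 180.25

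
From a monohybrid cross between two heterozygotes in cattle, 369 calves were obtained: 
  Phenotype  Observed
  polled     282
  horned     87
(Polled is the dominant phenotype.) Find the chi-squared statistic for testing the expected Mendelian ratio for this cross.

For a monohybrid cross between heterozygotes with complete dominance, the expected phenotypic ratio is 3:1.
Expected counts for N = 369 under a 3:1 ratio (total parts = 4):
  polled: 369 × 3/4 = 276.75
  horned: 369 × 1/4 = 92.25
χ² = Σ (O − E)² / E
  polled: (282 − 276.75)² / 276.75 = 0.0996
  horned: (87 − 92.25)² / 92.25 = 0.2988
χ² = 0.0996 + 0.2988 = 0.3984 ≈ 0.398

0.398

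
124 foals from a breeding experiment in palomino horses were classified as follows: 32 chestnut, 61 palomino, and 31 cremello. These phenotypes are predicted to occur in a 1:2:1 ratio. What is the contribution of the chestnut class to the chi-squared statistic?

Total ratio parts = 4. Expected numbers out of 124:
  chestnut: 124 × 1/4 = 31
  palomino: 124 × 2/4 = 62
  cremello: 124 × 1/4 = 31
Contribution of chestnut: (32 − 31)² / 31 = 0.0323

0.032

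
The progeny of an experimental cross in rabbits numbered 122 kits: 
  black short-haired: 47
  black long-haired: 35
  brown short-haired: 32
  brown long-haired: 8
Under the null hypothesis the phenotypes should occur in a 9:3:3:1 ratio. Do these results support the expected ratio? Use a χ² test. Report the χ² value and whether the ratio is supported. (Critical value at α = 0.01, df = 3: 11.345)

Under the 9:3:3:1 hypothesis (Σ ratio = 16, N = 122):
  black short-haired: 122 × 9/16 = 68.625
  black long-haired: 122 × 3/16 = 22.875
  brown short-haired: 122 × 3/16 = 22.875
  brown long-haired: 122 × 1/16 = 7.625
χ² = Σ (O − E)² / E
  black short-haired: (47 − 68.625)² / 68.625 = 6.8144
  black long-haired: (35 − 22.875)² / 22.875 = 6.4269
  brown short-haired: (32 − 22.875)² / 22.875 = 3.6400
  brown long-haired: (8 − 7.625)² / 7.625 = 0.0184
χ² = 6.8144 + 6.4269 + 3.6400 + 0.0184 = 16.8997 ≈ 16.900
Degrees of freedom = 4 − 1 = 3; critical value at α = 0.01 is 11.345.
Since 16.900 > 11.345, we reject the null hypothesis — the data do not fit the 9:3:3:1 ratio.

16.900; not consistent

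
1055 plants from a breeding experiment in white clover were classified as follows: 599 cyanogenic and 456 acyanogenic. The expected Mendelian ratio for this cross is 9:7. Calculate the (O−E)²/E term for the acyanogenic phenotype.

0.067

The 9:7 ratio has 16 parts, so with N = 1055 the expected counts are:
  cyanogenic: 1055 × 9/16 = 593.4375
  acyanogenic: 1055 × 7/16 = 461.5625
Contribution of acyanogenic: (456 − 461.5625)² / 461.5625 = 0.0670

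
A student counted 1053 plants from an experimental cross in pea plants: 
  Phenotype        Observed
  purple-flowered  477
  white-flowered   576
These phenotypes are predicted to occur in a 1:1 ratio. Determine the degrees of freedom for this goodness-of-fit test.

A goodness-of-fit test with 2 phenotype classes has df = 2 − 1 = 1.

1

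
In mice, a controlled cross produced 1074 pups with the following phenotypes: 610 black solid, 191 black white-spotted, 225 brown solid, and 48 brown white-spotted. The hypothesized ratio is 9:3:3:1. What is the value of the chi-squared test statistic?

8.812

Expected counts for N = 1074 under a 9:3:3:1 ratio (total parts = 16):
  black solid: 1074 × 9/16 = 604.125
  black white-spotted: 1074 × 3/16 = 201.375
  brown solid: 1074 × 3/16 = 201.375
  brown white-spotted: 1074 × 1/16 = 67.125
χ² = Σ (O − E)² / E
  black solid: (610 − 604.125)² / 604.125 = 0.0571
  black white-spotted: (191 − 201.375)² / 201.375 = 0.5345
  brown solid: (225 − 201.375)² / 201.375 = 2.7716
  brown white-spotted: (48 − 67.125)² / 67.125 = 5.4490
χ² = 0.0571 + 0.5345 + 2.7716 + 5.4490 = 8.8122 ≈ 8.812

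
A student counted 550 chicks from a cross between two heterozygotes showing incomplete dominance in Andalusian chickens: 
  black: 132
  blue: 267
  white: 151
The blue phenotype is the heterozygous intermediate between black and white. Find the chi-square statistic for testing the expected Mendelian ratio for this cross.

With incomplete dominance, a heterozygote × heterozygote cross gives a 1:2:1 phenotypic ratio.
Total ratio parts = 4. Expected numbers out of 550:
  black: 550 × 1/4 = 137.5
  blue: 550 × 2/4 = 275
  white: 550 × 1/4 = 137.5
χ² = Σ (O − E)² / E
  black: (132 − 137.5)² / 137.5 = 0.2200
  blue: (267 − 275)² / 275 = 0.2327
  white: (151 − 137.5)² / 137.5 = 1.3255
χ² = 0.2200 + 0.2327 + 1.3255 = 1.7782 ≈ 1.778

1.778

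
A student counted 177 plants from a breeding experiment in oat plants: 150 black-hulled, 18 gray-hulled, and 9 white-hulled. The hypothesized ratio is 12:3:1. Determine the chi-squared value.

The 12:3:1 ratio has 16 parts, so with N = 177 the expected counts are:
  black-hulled: 177 × 12/16 = 132.75
  gray-hulled: 177 × 3/16 = 33.1875
  white-hulled: 177 × 1/16 = 11.0625
χ² = Σ (O − E)² / E
  black-hulled: (150 − 132.75)² / 132.75 = 2.2415
  gray-hulled: (18 − 33.1875)² / 33.1875 = 6.9502
  white-hulled: (9 − 11.0625)² / 11.0625 = 0.3845
χ² = 2.2415 + 6.9502 + 0.3845 = 9.5762 ≈ 9.576

9.576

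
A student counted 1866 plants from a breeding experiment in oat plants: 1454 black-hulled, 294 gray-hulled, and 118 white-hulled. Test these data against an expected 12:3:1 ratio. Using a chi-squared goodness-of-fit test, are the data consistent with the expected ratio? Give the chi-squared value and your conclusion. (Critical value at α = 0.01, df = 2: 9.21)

Total ratio parts = 16. Expected numbers out of 1866:
  black-hulled: 1866 × 12/16 = 1399.5
  gray-hulled: 1866 × 3/16 = 349.875
  white-hulled: 1866 × 1/16 = 116.625
χ² = Σ (O − E)² / E
  black-hulled: (1454 − 1399.5)² / 1399.5 = 2.1224
  gray-hulled: (294 − 349.875)² / 349.875 = 8.9232
  white-hulled: (118 − 116.625)² / 116.625 = 0.0162
χ² = 2.1224 + 8.9232 + 0.0162 = 11.0618 ≈ 11.062
Degrees of freedom = 3 − 1 = 2; critical value at α = 0.01 is 9.21.
Since 11.062 > 9.21, we reject the null hypothesis — the data do not fit the 12:3:1 ratio.

11.062; not consistent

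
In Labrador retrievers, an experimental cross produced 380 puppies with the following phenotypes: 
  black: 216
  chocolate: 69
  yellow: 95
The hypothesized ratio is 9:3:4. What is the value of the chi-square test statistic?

Under the 9:3:4 hypothesis (Σ ratio = 16, N = 380):
  black: 380 × 9/16 = 213.75
  chocolate: 380 × 3/16 = 71.25
  yellow: 380 × 4/16 = 95
χ² = Σ (O − E)² / E
  black: (216 − 213.75)² / 213.75 = 0.0237
  chocolate: (69 − 71.25)² / 71.25 = 0.0711
  yellow: (95 − 95)² / 95 = 0.0000
χ² = 0.0237 + 0.0711 + 0.0000 = 0.0948 ≈ 0.095

0.095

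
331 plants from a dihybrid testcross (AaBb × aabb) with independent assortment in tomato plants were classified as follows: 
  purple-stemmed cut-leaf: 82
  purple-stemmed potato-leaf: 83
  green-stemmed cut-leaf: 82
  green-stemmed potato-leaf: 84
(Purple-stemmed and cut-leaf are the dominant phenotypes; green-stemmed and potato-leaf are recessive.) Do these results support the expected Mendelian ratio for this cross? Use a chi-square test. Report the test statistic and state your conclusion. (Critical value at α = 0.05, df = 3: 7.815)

A dihybrid testcross with independent assortment gives a 1:1:1:1 ratio.
Total ratio parts = 4. Expected numbers out of 331:
  purple-stemmed cut-leaf: 331 × 1/4 = 82.75
  purple-stemmed potato-leaf: 331 × 1/4 = 82.75
  green-stemmed cut-leaf: 331 × 1/4 = 82.75
  green-stemmed potato-leaf: 331 × 1/4 = 82.75
χ² = Σ (O − E)² / E
  purple-stemmed cut-leaf: (82 − 82.75)² / 82.75 = 0.0068
  purple-stemmed potato-leaf: (83 − 82.75)² / 82.75 = 0.0008
  green-stemmed cut-leaf: (82 − 82.75)² / 82.75 = 0.0068
  green-stemmed potato-leaf: (84 − 82.75)² / 82.75 = 0.0189
χ² = 0.0068 + 0.0008 + 0.0068 + 0.0189 = 0.0333 ≈ 0.033
Degrees of freedom = 4 − 1 = 3; critical value at α = 0.05 is 7.815.
Since 0.033 < 7.815, we fail to reject the null hypothesis — the data are consistent with the 1:1:1:1 ratio.

0.033; consistent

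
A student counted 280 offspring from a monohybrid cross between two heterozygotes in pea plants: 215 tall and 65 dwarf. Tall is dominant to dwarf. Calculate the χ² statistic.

For a monohybrid cross between heterozygotes with complete dominance, the expected phenotypic ratio is 3:1.
Under the 3:1 hypothesis (Σ ratio = 4, N = 280):
  tall: 280 × 3/4 = 210
  dwarf: 280 × 1/4 = 70
χ² = Σ (O − E)² / E
  tall: (215 − 210)² / 210 = 0.1190
  dwarf: (65 − 70)² / 70 = 0.3571
χ² = 0.1190 + 0.3571 = 0.4761 ≈ 0.476

0.476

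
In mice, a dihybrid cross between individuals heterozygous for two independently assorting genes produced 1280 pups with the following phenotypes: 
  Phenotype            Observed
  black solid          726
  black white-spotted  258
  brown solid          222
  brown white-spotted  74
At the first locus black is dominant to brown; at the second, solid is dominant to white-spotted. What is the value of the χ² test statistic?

3.200

A dihybrid F₂ with independent assortment and complete dominance at both loci gives a 9:3:3:1 phenotypic ratio.
Expected counts for N = 1280 under a 9:3:3:1 ratio (total parts = 16):
  black solid: 1280 × 9/16 = 720
  black white-spotted: 1280 × 3/16 = 240
  brown solid: 1280 × 3/16 = 240
  brown white-spotted: 1280 × 1/16 = 80
χ² = Σ (O − E)² / E
  black solid: (726 − 720)² / 720 = 0.0500
  black white-spotted: (258 − 240)² / 240 = 1.3500
  brown solid: (222 − 240)² / 240 = 1.3500
  brown white-spotted: (74 − 80)² / 80 = 0.4500
χ² = 0.0500 + 1.3500 + 1.3500 + 0.4500 = 3.200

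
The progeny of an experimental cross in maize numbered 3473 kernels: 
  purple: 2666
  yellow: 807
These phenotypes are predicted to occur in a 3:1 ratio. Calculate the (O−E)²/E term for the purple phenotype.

Under the 3:1 hypothesis (Σ ratio = 4, N = 3473):
  purple: 3473 × 3/4 = 2604.75
  yellow: 3473 × 1/4 = 868.25
Contribution of purple: (2666 − 2604.75)² / 2604.75 = 1.4403

1.440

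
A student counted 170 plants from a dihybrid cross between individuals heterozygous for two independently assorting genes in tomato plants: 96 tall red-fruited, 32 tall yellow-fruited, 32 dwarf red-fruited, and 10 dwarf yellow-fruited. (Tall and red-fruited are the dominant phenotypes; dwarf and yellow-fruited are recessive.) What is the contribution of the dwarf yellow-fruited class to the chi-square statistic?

0.037

A dihybrid F₂ with independent assortment and complete dominance at both loci gives a 9:3:3:1 phenotypic ratio.
Total ratio parts = 16. Expected numbers out of 170:
  tall red-fruited: 170 × 9/16 = 95.625
  tall yellow-fruited: 170 × 3/16 = 31.875
  dwarf red-fruited: 170 × 3/16 = 31.875
  dwarf yellow-fruited: 170 × 1/16 = 10.625
Contribution of dwarf yellow-fruited: (10 − 10.625)² / 10.625 = 0.0368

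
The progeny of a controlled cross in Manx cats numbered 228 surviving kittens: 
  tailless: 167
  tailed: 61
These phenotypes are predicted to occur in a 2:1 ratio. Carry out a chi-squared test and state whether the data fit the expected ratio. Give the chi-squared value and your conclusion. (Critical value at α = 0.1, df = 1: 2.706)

Under the 2:1 hypothesis (Σ ratio = 3, N = 228):
  tailless: 228 × 2/3 = 152
  tailed: 228 × 1/3 = 76
χ² = Σ (O − E)² / E
  tailless: (167 − 152)² / 152 = 1.4803
  tailed: (61 − 76)² / 76 = 2.9605
χ² = 1.4803 + 2.9605 = 4.4408 ≈ 4.441
Degrees of freedom = 2 − 1 = 1; critical value at α = 0.1 is 2.706.
Since 4.441 > 2.706, we reject the null hypothesis — the data do not fit the 2:1 ratio.

4.441; not consistent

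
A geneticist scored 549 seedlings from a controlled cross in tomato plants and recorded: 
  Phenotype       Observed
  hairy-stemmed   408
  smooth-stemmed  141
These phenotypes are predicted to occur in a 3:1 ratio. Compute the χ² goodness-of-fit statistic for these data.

Total ratio parts = 4. Expected numbers out of 549:
  hairy-stemmed: 549 × 3/4 = 411.75
  smooth-stemmed: 549 × 1/4 = 137.25
χ² = Σ (O − E)² / E
  hairy-stemmed: (408 − 411.75)² / 411.75 = 0.0342
  smooth-stemmed: (141 − 137.25)² / 137.25 = 0.1025
χ² = 0.0342 + 0.1025 = 0.1367 ≈ 0.137

0.137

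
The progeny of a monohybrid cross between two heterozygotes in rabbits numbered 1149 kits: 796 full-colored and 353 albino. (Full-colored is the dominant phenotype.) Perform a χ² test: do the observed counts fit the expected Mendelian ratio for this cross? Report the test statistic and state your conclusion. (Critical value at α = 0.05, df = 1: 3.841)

For a monohybrid cross between heterozygotes with complete dominance, the expected phenotypic ratio is 3:1.
Total ratio parts = 4. Expected numbers out of 1149:
  full-colored: 1149 × 3/4 = 861.75
  albino: 1149 × 1/4 = 287.25
χ² = Σ (O − E)² / E
  full-colored: (796 − 861.75)² / 861.75 = 5.0166
  albino: (353 − 287.25)² / 287.25 = 15.0498
χ² = 5.0166 + 15.0498 = 20.0664 ≈ 20.066
Degrees of freedom = 2 − 1 = 1; critical value at α = 0.05 is 3.841.
Since 20.066 > 3.841, we reject the null hypothesis — the data do not fit the 3:1 ratio.

20.066; not consistent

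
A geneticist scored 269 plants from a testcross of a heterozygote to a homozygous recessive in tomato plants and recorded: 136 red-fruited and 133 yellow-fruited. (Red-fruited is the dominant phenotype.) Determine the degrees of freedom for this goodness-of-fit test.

1

A testcross of a heterozygote (Aa × aa) gives a 1:1 phenotypic ratio.
A goodness-of-fit test with 2 phenotype classes has df = 2 − 1 = 1.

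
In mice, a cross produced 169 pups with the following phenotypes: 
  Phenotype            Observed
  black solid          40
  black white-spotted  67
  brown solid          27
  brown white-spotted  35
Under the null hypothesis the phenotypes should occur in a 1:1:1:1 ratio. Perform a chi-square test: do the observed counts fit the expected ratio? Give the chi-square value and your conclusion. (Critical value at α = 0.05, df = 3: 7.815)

21.367; not consistent

Total ratio parts = 4. Expected numbers out of 169:
  black solid: 169 × 1/4 = 42.25
  black white-spotted: 169 × 1/4 = 42.25
  brown solid: 169 × 1/4 = 42.25
  brown white-spotted: 169 × 1/4 = 42.25
χ² = Σ (O − E)² / E
  black solid: (40 − 42.25)² / 42.25 = 0.1198
  black white-spotted: (67 − 42.25)² / 42.25 = 14.4985
  brown solid: (27 − 42.25)² / 42.25 = 5.5044
  brown white-spotted: (35 − 42.25)² / 42.25 = 1.2441
χ² = 0.1198 + 14.4985 + 5.5044 + 1.2441 = 21.3668 ≈ 21.367
Degrees of freedom = 4 − 1 = 3; critical value at α = 0.05 is 7.815.
Since 21.367 > 7.815, we reject the null hypothesis — the data do not fit the 1:1:1:1 ratio.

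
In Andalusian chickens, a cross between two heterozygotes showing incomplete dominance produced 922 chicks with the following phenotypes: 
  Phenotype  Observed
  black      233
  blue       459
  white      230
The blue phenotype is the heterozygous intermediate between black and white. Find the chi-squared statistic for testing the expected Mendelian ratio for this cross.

With incomplete dominance, a heterozygote × heterozygote cross gives a 1:2:1 phenotypic ratio.
Expected counts for N = 922 under a 1:2:1 ratio (total parts = 4):
  black: 922 × 1/4 = 230.5
  blue: 922 × 2/4 = 461
  white: 922 × 1/4 = 230.5
χ² = Σ (O − E)² / E
  black: (233 − 230.5)² / 230.5 = 0.0271
  blue: (459 − 461)² / 461 = 0.0087
  white: (230 − 230.5)² / 230.5 = 0.0011
χ² = 0.0271 + 0.0087 + 0.0011 = 0.0369 ≈ 0.037

0.037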